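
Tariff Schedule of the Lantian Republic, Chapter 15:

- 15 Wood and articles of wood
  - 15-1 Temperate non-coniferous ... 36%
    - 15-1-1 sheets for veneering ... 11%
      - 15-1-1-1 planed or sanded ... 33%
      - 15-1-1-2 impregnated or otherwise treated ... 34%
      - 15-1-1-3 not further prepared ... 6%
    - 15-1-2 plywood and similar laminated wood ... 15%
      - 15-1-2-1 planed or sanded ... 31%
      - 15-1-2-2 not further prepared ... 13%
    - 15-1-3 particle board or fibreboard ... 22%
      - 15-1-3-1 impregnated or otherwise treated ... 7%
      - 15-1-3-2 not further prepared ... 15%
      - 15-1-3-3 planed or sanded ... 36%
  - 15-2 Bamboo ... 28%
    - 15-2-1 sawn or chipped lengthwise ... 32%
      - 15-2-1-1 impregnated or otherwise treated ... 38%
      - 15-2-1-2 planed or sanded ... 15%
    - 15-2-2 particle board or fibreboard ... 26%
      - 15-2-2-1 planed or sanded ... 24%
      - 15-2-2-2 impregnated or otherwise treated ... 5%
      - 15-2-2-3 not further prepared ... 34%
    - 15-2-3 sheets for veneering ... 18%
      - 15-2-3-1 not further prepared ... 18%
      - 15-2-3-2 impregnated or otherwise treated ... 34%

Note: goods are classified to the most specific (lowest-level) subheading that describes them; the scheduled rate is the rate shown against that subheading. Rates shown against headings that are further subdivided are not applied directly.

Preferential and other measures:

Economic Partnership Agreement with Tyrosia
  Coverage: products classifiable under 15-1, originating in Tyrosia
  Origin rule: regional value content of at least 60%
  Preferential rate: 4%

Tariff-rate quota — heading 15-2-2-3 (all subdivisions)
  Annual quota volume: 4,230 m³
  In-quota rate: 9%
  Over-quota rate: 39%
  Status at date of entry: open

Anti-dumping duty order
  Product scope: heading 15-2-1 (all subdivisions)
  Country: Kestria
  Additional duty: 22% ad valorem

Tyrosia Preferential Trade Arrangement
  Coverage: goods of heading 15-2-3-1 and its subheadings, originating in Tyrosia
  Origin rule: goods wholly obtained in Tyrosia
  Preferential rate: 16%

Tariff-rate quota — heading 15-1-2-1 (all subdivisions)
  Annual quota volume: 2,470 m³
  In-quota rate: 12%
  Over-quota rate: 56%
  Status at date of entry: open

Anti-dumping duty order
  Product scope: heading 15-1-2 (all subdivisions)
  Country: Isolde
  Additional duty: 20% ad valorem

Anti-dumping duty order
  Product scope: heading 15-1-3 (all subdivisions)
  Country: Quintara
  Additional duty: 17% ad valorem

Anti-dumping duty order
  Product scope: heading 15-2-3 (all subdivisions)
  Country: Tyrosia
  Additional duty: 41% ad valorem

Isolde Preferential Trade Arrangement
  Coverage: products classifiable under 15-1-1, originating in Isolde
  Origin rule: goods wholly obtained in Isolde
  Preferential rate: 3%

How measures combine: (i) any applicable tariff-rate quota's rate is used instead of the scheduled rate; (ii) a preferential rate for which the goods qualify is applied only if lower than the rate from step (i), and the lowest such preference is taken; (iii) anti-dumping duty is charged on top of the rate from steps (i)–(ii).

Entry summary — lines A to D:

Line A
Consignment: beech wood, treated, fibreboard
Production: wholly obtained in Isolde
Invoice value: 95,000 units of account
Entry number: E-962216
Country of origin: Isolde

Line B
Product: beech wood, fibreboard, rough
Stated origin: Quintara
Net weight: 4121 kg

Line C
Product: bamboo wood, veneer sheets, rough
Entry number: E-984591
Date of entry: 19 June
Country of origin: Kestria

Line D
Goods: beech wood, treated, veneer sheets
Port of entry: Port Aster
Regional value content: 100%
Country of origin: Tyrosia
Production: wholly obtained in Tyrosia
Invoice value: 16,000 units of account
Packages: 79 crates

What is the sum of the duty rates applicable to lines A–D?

61%

Line A: beech → 15-1; fibreboard → 15-1-3; treated → 15-1-3-1. Scheduled 7%. Isolde agreement on 15-1-1: 15-1-3-1 not covered. → 7%.
Line B: beech → 15-1; fibreboard → 15-1-3; rough → 15-1-3-2. Scheduled 15%. anti-dumping (Quintara, 15-1-3): +17%; total 15% + 17% = 32%. → 32%.
Line C: bamboo → 15-2; veneer sheets → 15-2-3; rough → 15-2-3-1. Scheduled 18%. No special measure applies. → 18%.
Line D: beech → 15-1; veneer sheets → 15-1-1; treated → 15-1-1-2. Scheduled 34%. Tyrosia agreement on 15-1: RVC ≥ 60% → 4% available; Tyrosia agreement on 15-2-3-1: 15-1-1-2 not covered; preferential 4%. → 4%.
Sum: 7% + 32% + 18% + 4% = 61%.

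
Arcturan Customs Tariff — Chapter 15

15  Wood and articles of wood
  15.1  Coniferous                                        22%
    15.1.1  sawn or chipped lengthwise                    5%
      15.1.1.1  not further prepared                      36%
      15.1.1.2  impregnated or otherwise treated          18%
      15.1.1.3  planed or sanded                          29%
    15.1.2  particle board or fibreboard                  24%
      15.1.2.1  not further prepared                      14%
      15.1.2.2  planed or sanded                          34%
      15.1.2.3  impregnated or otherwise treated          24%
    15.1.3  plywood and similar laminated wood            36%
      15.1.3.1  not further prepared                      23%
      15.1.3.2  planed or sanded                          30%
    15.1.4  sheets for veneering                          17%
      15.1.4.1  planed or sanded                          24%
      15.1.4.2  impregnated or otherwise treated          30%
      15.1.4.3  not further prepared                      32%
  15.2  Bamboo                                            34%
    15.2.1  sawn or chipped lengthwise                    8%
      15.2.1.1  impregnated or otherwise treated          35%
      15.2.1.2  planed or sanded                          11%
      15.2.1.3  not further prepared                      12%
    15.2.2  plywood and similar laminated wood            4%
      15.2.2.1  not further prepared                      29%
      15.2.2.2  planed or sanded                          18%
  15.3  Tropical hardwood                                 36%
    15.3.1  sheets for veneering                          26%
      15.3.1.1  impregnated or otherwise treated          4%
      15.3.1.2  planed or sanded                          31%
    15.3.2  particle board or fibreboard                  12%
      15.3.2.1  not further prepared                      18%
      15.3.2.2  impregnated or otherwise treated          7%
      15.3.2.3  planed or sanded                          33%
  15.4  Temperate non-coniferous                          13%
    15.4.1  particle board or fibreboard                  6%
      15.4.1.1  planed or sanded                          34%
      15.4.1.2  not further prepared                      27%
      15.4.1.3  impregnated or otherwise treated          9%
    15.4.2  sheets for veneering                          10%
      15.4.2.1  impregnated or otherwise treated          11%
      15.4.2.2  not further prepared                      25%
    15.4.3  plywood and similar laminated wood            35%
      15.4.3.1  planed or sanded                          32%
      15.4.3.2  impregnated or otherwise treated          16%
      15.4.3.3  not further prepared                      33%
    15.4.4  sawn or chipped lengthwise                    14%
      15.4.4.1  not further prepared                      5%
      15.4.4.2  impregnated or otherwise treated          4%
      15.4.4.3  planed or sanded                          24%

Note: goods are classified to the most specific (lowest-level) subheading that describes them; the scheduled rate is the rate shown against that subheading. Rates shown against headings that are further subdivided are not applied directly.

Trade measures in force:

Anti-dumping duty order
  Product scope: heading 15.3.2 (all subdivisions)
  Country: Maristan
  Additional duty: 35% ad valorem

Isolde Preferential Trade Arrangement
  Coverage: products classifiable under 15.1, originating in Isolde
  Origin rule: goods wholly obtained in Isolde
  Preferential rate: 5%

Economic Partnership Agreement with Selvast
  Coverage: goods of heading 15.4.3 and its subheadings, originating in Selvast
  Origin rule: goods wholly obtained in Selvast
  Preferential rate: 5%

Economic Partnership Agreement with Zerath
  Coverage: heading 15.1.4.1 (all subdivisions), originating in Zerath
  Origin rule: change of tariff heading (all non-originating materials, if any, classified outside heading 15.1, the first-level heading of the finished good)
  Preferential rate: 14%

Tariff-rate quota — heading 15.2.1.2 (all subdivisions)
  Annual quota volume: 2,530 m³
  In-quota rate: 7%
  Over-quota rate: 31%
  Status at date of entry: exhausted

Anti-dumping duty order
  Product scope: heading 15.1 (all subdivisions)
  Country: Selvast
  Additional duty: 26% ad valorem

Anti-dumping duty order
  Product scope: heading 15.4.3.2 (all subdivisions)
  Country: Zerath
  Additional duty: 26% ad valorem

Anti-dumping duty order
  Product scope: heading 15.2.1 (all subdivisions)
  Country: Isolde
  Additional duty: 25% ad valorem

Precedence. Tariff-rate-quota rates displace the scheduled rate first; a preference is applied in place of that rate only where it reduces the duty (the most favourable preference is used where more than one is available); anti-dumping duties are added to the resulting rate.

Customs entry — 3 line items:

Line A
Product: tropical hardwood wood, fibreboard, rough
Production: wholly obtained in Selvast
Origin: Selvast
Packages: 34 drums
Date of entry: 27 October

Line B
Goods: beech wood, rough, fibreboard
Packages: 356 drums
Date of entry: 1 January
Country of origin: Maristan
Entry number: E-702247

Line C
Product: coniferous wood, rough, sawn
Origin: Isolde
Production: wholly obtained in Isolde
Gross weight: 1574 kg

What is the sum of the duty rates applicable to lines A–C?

50%

Line A: tropical hardwood → 15.3; fibreboard → 15.3.2; rough → 15.3.2.1. Scheduled 18%. Selvast agreement on 15.4.3: 15.3.2.1 not covered. → 18%.
Line B: beech → 15.4; fibreboard → 15.4.1; rough → 15.4.1.2. Scheduled 27%. No special measure applies. → 27%.
Line C: coniferous → 15.1; sawn → 15.1.1; rough → 15.1.1.1. Scheduled 36%. Isolde agreement on 15.1: wholly obtained → 5% available; preferential 5%. → 5%.
Sum: 18% + 27% + 5% = 50%.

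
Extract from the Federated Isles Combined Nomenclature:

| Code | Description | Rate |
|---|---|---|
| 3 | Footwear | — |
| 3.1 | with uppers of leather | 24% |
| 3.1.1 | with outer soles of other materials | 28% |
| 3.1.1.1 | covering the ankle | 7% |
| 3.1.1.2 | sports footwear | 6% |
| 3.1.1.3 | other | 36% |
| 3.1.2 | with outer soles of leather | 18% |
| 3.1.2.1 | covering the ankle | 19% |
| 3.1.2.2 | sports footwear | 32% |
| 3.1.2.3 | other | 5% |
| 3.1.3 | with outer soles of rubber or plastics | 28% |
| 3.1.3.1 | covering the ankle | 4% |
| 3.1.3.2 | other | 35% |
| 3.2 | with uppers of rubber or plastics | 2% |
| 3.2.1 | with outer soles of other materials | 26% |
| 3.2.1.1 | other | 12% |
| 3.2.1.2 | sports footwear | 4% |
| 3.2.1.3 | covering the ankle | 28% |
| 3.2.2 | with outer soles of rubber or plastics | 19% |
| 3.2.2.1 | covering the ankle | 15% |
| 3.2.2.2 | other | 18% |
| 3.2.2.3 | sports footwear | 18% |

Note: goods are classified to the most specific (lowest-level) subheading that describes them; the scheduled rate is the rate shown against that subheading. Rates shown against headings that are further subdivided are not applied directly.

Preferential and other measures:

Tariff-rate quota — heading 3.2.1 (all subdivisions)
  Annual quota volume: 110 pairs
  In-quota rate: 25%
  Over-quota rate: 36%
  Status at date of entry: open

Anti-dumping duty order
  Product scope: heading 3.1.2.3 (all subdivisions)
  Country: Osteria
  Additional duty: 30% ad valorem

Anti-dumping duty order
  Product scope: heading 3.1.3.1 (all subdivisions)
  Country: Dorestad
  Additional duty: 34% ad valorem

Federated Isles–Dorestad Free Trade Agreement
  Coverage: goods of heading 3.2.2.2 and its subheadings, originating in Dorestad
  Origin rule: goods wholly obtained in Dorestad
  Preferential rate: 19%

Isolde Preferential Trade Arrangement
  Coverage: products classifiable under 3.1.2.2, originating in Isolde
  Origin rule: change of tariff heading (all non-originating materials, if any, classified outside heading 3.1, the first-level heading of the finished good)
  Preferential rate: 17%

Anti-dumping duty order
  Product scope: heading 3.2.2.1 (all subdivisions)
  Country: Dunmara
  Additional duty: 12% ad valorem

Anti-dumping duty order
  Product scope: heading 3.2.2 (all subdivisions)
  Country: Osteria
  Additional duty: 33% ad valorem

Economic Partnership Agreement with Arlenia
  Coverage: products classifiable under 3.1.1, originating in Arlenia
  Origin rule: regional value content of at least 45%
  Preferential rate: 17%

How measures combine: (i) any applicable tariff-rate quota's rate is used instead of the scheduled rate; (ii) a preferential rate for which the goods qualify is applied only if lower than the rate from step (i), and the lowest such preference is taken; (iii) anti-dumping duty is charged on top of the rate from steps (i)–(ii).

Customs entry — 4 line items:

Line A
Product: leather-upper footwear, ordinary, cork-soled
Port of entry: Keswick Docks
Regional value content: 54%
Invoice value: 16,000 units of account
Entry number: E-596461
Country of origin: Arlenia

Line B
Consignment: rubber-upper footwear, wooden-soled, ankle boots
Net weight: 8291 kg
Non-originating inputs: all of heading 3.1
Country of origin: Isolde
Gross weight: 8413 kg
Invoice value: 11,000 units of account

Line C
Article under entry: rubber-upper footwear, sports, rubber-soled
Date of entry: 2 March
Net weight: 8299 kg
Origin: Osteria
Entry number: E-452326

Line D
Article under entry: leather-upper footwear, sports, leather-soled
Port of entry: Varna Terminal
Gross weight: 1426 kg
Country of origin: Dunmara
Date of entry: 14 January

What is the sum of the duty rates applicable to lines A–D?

125%

Line A: leather-upper → 3.1; cork-soled → 3.1.1; ordinary → 3.1.1.3. Scheduled 36%. Arlenia agreement on 3.1.1: RVC ≥ 45% → 17% available; preferential 17%. → 17%.
Line B: rubber-upper → 3.2; wooden-soled → 3.2.1; ankle boots → 3.2.1.3. Scheduled 28%. quota on 3.2.1 open → in-quota 25%; Isolde agreement on 3.1.2.2: 3.2.1.3 not covered. → 25%.
Line C: rubber-upper → 3.2; rubber-soled → 3.2.2; sports → 3.2.2.3. Scheduled 18%. anti-dumping (Osteria, 3.2.2): +33%; total 18% + 33% = 51%. → 51%.
Line D: leather-upper → 3.1; leather-soled → 3.1.2; sports → 3.1.2.2. Scheduled 32%. No special measure applies. → 32%.
Sum: 17% + 25% + 51% + 32% = 125%.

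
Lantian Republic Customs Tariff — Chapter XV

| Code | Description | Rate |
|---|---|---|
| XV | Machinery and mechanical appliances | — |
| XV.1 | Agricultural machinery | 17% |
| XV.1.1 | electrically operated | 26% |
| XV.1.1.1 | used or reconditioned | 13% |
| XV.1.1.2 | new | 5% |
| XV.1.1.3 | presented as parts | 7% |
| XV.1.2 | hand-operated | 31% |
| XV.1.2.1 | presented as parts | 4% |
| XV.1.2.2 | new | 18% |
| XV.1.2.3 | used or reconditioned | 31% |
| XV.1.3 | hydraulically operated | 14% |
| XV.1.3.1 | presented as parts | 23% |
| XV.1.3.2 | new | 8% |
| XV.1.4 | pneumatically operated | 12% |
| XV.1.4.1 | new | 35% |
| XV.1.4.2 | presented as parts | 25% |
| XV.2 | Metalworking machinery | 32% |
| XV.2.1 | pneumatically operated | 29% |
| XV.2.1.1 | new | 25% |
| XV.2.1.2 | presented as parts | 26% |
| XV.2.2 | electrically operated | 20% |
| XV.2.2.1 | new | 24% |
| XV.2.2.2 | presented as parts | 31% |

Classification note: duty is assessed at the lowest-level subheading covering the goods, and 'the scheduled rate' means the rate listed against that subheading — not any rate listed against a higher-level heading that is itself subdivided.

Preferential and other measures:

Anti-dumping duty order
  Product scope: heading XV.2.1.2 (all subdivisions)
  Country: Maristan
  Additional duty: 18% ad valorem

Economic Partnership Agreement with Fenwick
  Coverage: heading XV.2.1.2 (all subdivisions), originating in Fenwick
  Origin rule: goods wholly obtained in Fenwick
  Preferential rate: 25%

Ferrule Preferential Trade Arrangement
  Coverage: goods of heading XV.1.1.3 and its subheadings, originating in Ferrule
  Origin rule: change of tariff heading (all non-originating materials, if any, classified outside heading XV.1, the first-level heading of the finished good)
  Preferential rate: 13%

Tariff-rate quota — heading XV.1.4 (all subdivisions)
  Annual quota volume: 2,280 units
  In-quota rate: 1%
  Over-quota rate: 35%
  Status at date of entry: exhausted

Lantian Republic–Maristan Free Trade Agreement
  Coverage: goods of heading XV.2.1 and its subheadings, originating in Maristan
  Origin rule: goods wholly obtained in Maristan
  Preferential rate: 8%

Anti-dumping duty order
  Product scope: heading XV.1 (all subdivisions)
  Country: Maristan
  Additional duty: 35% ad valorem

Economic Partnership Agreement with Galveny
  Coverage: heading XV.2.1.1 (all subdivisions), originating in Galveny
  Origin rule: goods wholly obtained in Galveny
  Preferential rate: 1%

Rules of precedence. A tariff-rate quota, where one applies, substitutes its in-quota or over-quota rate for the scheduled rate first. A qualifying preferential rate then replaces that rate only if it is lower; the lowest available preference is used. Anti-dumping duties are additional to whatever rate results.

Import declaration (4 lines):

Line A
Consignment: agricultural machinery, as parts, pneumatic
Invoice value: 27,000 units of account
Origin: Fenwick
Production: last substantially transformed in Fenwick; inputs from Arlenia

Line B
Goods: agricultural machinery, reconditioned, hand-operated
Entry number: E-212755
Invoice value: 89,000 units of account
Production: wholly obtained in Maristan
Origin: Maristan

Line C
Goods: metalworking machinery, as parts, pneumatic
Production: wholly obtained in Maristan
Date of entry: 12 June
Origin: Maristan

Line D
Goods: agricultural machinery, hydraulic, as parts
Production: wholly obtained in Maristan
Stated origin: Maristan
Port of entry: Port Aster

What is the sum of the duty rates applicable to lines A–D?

Line A: agricultural → XV.1; pneumatic → XV.1.4; as parts → XV.1.4.2. Scheduled 25%. quota on XV.1.4 exhausted → over-quota 35%; Fenwick agreement on XV.2.1.2: XV.1.4.2 not covered. → 35%.
Line B: agricultural → XV.1; hand-operated → XV.1.2; reconditioned → XV.1.2.3. Scheduled 31%. Maristan agreement on XV.2.1: XV.1.2.3 not covered; anti-dumping (Maristan, XV.1): +35%; total 31% + 35% = 66%. → 66%.
Line C: metalworking → XV.2; pneumatic → XV.2.1; as parts → XV.2.1.2. Scheduled 26%. Maristan agreement on XV.2.1: wholly obtained → 8% available; preferential 8%; anti-dumping (Maristan, XV.2.1.2): +18%; total 8% + 18% = 26%. → 26%.
Line D: agricultural → XV.1; hydraulic → XV.1.3; as parts → XV.1.3.1. Scheduled 23%. Maristan agreement on XV.2.1: XV.1.3.1 not covered; anti-dumping (Maristan, XV.1): +35%; total 23% + 35% = 58%. → 58%.
Sum: 35% + 66% + 26% + 58% = 185%.

185%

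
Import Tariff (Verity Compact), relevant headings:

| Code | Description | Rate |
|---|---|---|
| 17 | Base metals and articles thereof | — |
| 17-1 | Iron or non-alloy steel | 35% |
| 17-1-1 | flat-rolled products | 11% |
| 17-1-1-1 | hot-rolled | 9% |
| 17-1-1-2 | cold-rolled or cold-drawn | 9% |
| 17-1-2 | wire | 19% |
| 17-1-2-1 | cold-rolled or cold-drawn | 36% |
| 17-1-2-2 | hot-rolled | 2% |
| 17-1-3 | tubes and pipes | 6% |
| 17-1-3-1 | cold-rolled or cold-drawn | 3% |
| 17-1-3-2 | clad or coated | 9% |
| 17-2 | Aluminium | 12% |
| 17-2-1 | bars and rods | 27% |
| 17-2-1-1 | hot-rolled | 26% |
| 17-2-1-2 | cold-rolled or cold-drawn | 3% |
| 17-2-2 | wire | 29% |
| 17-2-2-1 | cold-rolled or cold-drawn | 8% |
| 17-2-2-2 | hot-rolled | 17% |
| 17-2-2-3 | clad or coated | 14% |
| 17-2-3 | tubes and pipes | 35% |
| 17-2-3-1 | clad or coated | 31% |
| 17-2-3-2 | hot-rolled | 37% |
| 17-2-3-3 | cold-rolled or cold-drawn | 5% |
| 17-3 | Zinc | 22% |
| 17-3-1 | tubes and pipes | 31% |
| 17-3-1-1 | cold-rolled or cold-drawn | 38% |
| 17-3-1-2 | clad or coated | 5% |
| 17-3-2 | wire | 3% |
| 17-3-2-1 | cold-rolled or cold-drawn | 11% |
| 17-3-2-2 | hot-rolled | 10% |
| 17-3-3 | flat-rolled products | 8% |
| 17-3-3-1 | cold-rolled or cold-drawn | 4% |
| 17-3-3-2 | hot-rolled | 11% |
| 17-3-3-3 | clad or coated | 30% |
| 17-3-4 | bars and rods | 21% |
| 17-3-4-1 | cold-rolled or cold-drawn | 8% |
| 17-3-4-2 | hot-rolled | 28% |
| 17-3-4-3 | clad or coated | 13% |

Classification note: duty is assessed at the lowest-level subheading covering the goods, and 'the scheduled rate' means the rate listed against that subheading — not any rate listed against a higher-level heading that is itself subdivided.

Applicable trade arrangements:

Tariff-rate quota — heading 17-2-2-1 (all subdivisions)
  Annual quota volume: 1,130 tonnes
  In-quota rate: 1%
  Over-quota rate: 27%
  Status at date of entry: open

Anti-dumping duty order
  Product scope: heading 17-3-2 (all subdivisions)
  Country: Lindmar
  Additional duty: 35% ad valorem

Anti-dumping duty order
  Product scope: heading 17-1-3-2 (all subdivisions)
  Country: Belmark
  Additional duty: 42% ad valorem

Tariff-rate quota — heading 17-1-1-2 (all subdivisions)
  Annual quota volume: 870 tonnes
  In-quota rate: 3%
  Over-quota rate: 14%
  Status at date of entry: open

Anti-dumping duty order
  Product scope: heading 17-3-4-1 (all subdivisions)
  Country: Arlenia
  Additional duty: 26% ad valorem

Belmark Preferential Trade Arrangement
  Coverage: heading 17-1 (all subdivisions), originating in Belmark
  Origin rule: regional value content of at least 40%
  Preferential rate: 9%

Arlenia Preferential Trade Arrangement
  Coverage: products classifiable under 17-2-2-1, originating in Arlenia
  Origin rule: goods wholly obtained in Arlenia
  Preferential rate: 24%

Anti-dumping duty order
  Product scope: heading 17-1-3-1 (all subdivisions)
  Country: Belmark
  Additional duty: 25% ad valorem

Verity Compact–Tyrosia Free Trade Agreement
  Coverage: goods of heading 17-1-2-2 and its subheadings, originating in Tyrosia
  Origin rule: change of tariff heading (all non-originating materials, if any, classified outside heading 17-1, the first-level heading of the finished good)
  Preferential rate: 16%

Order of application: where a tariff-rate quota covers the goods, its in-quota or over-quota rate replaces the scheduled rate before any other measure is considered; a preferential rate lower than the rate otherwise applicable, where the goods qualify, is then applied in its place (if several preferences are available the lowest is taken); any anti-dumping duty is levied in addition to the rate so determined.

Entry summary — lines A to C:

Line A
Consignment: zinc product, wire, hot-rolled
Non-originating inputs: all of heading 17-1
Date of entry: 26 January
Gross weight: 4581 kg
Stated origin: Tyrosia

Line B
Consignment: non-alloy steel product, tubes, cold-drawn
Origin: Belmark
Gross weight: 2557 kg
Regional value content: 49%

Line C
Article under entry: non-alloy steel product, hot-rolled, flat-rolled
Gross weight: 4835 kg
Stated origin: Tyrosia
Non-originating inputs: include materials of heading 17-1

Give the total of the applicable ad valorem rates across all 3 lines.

Line A: zinc → 17-3; wire → 17-3-2; hot-rolled → 17-3-2-2. Scheduled 10%. Tyrosia agreement on 17-1-2-2: 17-3-2-2 not covered. → 10%.
Line B: non-alloy steel → 17-1; tubes → 17-1-3; cold-drawn → 17-1-3-1. Scheduled 3%. Belmark agreement on 17-1: RVC ≥ 40% → 9% available; preference 9% not lower than 3% → no reduction; anti-dumping (Belmark, 17-1-3-1): +25%; total 3% + 25% = 28%. → 28%.
Line C: non-alloy steel → 17-1; flat-rolled → 17-1-1; hot-rolled → 17-1-1-1. Scheduled 9%. Tyrosia agreement on 17-1-2-2: 17-1-1-1 not covered. → 9%.
Sum: 10% + 28% + 9% = 47%.

47%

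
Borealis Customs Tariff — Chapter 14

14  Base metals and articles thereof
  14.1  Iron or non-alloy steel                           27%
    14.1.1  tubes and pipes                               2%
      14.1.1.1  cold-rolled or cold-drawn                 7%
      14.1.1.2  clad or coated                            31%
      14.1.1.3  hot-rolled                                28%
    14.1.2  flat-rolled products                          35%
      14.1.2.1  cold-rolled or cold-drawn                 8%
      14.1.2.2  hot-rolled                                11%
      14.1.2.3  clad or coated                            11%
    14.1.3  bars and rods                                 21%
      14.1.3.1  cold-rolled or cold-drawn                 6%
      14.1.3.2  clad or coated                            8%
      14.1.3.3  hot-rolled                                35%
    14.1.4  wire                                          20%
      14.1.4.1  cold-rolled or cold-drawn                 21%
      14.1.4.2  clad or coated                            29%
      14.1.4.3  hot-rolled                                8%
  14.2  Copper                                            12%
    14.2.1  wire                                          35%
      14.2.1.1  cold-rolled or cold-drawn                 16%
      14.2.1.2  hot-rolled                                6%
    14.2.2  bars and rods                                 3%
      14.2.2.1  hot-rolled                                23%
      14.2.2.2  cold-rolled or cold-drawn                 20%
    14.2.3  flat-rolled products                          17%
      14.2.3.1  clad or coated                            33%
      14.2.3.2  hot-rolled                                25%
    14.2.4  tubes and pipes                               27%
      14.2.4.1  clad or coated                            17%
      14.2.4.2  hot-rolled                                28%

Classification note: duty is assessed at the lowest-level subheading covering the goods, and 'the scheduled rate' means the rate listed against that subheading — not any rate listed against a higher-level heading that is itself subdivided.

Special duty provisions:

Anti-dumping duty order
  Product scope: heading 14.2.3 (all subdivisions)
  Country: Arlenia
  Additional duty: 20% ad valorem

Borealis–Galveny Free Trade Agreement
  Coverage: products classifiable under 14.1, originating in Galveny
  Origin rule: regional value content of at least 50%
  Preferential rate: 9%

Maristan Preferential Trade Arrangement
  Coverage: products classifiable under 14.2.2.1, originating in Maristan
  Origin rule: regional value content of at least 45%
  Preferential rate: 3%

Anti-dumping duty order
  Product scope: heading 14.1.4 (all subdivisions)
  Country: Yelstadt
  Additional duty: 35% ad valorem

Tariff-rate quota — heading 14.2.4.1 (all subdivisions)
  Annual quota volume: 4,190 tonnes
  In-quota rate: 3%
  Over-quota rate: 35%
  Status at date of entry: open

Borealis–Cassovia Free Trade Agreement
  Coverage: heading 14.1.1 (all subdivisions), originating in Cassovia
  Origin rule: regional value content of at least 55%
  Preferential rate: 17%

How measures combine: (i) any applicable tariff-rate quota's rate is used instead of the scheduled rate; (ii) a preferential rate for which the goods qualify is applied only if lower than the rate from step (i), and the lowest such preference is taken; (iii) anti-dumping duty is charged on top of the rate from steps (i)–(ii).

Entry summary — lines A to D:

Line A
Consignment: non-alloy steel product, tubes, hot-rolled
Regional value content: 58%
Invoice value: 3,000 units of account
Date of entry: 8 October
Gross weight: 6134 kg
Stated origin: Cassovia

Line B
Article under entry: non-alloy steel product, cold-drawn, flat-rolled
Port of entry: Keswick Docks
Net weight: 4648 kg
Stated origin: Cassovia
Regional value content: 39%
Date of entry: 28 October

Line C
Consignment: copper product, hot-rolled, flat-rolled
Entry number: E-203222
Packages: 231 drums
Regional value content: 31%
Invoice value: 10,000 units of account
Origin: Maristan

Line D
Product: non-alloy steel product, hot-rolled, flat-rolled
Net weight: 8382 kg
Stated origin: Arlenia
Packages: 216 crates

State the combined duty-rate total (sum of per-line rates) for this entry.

61%

Line A: non-alloy steel → 14.1; tubes → 14.1.1; hot-rolled → 14.1.1.3. Scheduled 28%. Cassovia agreement on 14.1.1: RVC ≥ 55% → 17% available; preferential 17%. → 17%.
Line B: non-alloy steel → 14.1; flat-rolled → 14.1.2; cold-drawn → 14.1.2.1. Scheduled 8%. Cassovia agreement on 14.1.1: 14.1.2.1 not covered. → 8%.
Line C: copper → 14.2; flat-rolled → 14.2.3; hot-rolled → 14.2.3.2. Scheduled 25%. Maristan agreement on 14.2.2.1: 14.2.3.2 not covered. → 25%.
Line D: non-alloy steel → 14.1; flat-rolled → 14.1.2; hot-rolled → 14.1.2.2. Scheduled 11%. No special measure applies. → 11%.
Sum: 17% + 8% + 25% + 11% = 61%.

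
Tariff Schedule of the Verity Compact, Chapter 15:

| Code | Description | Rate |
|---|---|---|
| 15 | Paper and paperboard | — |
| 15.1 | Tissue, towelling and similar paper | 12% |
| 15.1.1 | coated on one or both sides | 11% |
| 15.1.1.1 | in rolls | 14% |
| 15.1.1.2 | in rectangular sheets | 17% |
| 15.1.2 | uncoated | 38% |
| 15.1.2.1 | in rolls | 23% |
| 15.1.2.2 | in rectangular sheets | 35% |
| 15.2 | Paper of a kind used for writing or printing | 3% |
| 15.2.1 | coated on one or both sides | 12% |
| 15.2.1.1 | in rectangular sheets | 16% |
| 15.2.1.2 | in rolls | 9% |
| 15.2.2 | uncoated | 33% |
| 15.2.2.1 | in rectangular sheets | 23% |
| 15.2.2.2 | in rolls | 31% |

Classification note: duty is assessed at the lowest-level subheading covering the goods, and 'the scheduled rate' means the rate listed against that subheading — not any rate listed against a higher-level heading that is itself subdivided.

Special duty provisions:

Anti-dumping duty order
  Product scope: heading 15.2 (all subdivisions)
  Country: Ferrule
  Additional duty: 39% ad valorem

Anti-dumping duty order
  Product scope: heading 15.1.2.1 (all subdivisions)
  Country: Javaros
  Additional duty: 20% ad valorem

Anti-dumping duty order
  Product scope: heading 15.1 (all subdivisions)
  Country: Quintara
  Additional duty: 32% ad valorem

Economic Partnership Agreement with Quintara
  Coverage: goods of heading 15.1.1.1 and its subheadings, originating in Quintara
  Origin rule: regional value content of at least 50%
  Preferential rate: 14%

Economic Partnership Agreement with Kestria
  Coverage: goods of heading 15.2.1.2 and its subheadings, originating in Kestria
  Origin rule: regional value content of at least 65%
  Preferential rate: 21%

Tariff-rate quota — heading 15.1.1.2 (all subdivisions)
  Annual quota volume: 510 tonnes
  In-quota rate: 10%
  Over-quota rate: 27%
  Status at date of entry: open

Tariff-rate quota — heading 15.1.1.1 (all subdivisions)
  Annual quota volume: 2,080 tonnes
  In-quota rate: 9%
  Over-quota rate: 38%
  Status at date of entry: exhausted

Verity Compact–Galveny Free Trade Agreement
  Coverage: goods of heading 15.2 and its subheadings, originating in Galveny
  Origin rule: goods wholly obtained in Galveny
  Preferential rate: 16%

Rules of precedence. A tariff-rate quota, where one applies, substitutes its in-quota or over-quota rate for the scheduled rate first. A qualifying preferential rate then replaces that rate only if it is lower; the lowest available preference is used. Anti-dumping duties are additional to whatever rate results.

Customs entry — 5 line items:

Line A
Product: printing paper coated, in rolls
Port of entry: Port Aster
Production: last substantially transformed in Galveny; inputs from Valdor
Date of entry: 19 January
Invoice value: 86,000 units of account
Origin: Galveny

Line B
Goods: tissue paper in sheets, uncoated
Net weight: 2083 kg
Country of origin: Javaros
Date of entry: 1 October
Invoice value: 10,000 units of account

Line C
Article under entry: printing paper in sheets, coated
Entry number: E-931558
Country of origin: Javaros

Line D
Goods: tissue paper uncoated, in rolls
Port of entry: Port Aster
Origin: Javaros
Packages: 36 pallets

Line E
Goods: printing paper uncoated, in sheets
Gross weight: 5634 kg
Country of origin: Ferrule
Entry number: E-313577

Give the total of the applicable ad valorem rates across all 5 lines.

165%

Line A: printing paper → 15.2; coated → 15.2.1; in rolls → 15.2.1.2. Scheduled 9%. Galveny agreement on 15.2: not wholly obtained. → 9%.
Line B: tissue paper → 15.1; uncoated → 15.1.2; in sheets → 15.1.2.2. Scheduled 35%. No special measure applies. → 35%.
Line C: printing paper → 15.2; coated → 15.2.1; in sheets → 15.2.1.1. Scheduled 16%. No special measure applies. → 16%.
Line D: tissue paper → 15.1; uncoated → 15.1.2; in rolls → 15.1.2.1. Scheduled 23%. anti-dumping (Javaros, 15.1.2.1): +20%; total 23% + 20% = 43%. → 43%.
Line E: printing paper → 15.2; uncoated → 15.2.2; in sheets → 15.2.2.1. Scheduled 23%. anti-dumping (Ferrule, 15.2): +39%; total 23% + 39% = 62%. → 62%.
Sum: 9% + 35% + 16% + 43% + 62% = 165%.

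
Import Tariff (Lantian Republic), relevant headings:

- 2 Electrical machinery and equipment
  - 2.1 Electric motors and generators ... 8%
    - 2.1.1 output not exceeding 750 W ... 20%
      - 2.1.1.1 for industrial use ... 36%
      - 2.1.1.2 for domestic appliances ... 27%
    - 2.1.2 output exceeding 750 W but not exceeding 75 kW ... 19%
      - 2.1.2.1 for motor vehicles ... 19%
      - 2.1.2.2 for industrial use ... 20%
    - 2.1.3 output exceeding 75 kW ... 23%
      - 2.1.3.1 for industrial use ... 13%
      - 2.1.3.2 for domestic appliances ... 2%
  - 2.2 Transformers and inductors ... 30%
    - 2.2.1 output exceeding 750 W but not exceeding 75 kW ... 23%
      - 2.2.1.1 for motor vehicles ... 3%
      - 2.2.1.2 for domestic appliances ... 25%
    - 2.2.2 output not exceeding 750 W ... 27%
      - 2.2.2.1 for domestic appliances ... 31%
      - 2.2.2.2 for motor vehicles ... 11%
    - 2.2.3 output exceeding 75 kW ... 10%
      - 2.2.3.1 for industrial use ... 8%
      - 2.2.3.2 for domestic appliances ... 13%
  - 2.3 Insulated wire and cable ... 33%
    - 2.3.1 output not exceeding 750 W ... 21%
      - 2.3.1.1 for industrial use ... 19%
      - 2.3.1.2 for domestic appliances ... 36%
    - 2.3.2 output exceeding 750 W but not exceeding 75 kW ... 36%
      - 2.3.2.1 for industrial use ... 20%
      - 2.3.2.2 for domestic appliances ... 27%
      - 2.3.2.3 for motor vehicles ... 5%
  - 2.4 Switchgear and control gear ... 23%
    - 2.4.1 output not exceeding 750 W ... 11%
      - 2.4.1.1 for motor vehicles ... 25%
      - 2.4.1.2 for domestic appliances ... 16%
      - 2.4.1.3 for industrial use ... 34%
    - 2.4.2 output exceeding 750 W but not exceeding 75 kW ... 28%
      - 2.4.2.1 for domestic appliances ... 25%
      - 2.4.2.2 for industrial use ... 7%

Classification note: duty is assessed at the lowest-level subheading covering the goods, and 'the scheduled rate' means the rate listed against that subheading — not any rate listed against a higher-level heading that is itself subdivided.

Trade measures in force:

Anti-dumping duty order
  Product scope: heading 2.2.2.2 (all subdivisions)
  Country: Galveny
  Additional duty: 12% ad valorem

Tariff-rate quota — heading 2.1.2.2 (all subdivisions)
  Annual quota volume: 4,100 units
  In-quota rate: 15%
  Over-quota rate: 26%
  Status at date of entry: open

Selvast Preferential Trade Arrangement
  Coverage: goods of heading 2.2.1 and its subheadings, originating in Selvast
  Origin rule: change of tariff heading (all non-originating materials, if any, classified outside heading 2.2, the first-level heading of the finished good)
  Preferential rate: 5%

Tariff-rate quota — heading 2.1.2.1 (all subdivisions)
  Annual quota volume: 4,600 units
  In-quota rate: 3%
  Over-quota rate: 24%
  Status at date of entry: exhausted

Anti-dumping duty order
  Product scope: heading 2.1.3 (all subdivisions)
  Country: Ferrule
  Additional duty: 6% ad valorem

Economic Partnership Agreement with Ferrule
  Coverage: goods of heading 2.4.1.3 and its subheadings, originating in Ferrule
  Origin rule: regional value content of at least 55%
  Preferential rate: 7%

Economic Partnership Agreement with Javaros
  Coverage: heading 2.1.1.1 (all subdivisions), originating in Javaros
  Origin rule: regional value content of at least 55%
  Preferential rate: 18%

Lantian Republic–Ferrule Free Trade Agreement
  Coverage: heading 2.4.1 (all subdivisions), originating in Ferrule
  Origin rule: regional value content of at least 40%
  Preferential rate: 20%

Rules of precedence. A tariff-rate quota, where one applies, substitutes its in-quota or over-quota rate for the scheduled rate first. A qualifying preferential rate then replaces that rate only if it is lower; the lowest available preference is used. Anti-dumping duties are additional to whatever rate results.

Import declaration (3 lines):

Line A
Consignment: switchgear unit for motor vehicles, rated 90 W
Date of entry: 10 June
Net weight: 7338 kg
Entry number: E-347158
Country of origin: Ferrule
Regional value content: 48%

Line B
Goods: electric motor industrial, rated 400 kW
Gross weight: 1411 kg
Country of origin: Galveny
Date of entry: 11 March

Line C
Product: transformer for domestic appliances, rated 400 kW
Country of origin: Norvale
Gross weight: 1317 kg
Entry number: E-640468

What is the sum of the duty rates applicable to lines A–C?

Line A: switchgear unit → 2.4; rated 90 W → 2.4.1; for motor vehicles → 2.4.1.1. Scheduled 25%. Ferrule agreement on 2.4.1.3: 2.4.1.1 not covered; Ferrule agreement on 2.4.1: RVC ≥ 40% → 20% available; preferential 20%. → 20%.
Line B: electric motor → 2.1; rated 400 kW → 2.1.3; industrial → 2.1.3.1. Scheduled 13%. No special measure applies. → 13%.
Line C: transformer → 2.2; rated 400 kW → 2.2.3; for domestic appliances → 2.2.3.2. Scheduled 13%. No special measure applies. → 13%.
Sum: 20% + 13% + 13% = 46%.

46%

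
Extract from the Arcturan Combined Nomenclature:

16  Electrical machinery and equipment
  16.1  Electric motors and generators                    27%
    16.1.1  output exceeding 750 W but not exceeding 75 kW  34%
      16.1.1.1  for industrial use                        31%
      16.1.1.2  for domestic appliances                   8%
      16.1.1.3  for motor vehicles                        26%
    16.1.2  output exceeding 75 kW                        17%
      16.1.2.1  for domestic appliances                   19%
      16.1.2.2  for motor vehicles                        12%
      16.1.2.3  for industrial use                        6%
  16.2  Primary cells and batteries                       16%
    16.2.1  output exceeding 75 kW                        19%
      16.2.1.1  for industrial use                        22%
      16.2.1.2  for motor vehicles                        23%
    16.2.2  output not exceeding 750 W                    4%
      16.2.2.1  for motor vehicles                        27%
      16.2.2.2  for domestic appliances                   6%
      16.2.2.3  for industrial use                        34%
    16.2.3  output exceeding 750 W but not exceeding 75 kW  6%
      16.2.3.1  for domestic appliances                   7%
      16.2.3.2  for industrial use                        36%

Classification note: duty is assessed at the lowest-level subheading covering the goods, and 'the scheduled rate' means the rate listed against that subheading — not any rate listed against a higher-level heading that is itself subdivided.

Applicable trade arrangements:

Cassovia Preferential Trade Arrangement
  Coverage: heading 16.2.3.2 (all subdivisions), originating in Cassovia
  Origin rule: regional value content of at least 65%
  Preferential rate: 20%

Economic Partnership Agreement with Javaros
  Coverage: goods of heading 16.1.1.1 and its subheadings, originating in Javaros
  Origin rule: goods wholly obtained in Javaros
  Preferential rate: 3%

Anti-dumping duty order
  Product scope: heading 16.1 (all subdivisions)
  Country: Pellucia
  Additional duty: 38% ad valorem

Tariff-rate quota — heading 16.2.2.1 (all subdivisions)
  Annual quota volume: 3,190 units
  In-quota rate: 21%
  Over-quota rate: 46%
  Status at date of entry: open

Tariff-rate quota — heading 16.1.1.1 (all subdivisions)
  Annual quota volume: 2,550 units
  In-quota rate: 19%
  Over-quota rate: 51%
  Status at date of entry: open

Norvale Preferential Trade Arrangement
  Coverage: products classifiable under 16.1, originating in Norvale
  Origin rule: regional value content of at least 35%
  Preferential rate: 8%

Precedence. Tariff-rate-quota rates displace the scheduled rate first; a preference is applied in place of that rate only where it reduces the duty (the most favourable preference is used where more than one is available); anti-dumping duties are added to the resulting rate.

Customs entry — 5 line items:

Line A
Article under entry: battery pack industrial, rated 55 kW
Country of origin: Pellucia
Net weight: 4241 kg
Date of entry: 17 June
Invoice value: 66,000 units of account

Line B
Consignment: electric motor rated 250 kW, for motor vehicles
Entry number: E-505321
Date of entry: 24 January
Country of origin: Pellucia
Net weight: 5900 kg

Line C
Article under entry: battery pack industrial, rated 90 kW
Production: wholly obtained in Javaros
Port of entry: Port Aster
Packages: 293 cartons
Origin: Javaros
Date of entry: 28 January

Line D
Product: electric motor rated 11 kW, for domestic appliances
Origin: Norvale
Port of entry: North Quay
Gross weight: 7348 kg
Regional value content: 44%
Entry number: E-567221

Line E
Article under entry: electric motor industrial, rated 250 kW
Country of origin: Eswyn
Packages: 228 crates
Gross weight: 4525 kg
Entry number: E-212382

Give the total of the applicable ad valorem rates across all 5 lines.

122%

Line A: battery pack → 16.2; rated 55 kW → 16.2.3; industrial → 16.2.3.2. Scheduled 36%. No special measure applies. → 36%.
Line B: electric motor → 16.1; rated 250 kW → 16.1.2; for motor vehicles → 16.1.2.2. Scheduled 12%. anti-dumping (Pellucia, 16.1): +38%; total 12% + 38% = 50%. → 50%.
Line C: battery pack → 16.2; rated 90 kW → 16.2.1; industrial → 16.2.1.1. Scheduled 22%. Javaros agreement on 16.1.1.1: 16.2.1.1 not covered. → 22%.
Line D: electric motor → 16.1; rated 11 kW → 16.1.1; for domestic appliances → 16.1.1.2. Scheduled 8%. Norvale agreement on 16.1: RVC ≥ 35% → 8% available; preference 8% not lower than 8% → no reduction. → 8%.
Line E: electric motor → 16.1; rated 250 kW → 16.1.2; industrial → 16.1.2.3. Scheduled 6%. No special measure applies. → 6%.
Sum: 36% + 50% + 22% + 8% + 6% = 122%.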